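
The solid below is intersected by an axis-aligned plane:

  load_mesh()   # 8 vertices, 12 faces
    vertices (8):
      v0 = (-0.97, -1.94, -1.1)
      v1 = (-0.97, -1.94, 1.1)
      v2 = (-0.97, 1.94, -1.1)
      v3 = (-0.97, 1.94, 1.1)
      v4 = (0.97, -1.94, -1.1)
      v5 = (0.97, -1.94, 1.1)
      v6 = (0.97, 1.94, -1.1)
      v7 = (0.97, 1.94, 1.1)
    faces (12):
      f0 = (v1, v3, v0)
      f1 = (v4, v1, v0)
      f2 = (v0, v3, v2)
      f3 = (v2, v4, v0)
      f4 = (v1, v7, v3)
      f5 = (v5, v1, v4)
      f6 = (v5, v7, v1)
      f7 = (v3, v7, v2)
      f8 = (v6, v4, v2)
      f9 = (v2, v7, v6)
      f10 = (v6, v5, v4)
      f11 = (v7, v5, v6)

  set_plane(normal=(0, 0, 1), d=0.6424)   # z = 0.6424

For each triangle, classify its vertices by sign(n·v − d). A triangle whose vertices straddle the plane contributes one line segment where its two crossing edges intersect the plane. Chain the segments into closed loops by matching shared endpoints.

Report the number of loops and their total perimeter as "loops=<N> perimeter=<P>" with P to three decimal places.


loops=1 perimeter=11.640

Straddling triangles (8 of 12):
  (v1,v3,v0) [++-] → (-0.97, 1.13296, 0.6424)–(-0.97, -1.94, 0.6424)  len=3.0730
  (v4,v1,v0) [-+-] → (-0.56648, -1.94, 0.6424)–(-0.97, -1.94, 0.6424)  len=0.4035
  (v0,v3,v2) [-+-] → (-0.97, 1.13296, 0.6424)–(-0.97, 1.94, 0.6424)  len=0.8070
  (v5,v1,v4) [++-] → (-0.56648, -1.94, 0.6424)–(0.97, -1.94, 0.6424)  len=1.5365
  (v3,v7,v2) [++-] → (0.56648, 1.94, 0.6424)–(-0.97, 1.94, 0.6424)  len=1.5365
  (v2,v7,v6) [-+-] → (0.56648, 1.94, 0.6424)–(0.97, 1.94, 0.6424)  len=0.4035
  (v6,v5,v4) [-+-] → (0.97, -1.13296, 0.6424)–(0.97, -1.94, 0.6424)  len=0.8070
  (v7,v5,v6) [++-] → (0.97, -1.13296, 0.6424)–(0.97, 1.94, 0.6424)  len=3.0730

Chained into 1 loop(s):
  loop 1: 8 segments, perimeter = 11.6400
Total perimeter = 11.640


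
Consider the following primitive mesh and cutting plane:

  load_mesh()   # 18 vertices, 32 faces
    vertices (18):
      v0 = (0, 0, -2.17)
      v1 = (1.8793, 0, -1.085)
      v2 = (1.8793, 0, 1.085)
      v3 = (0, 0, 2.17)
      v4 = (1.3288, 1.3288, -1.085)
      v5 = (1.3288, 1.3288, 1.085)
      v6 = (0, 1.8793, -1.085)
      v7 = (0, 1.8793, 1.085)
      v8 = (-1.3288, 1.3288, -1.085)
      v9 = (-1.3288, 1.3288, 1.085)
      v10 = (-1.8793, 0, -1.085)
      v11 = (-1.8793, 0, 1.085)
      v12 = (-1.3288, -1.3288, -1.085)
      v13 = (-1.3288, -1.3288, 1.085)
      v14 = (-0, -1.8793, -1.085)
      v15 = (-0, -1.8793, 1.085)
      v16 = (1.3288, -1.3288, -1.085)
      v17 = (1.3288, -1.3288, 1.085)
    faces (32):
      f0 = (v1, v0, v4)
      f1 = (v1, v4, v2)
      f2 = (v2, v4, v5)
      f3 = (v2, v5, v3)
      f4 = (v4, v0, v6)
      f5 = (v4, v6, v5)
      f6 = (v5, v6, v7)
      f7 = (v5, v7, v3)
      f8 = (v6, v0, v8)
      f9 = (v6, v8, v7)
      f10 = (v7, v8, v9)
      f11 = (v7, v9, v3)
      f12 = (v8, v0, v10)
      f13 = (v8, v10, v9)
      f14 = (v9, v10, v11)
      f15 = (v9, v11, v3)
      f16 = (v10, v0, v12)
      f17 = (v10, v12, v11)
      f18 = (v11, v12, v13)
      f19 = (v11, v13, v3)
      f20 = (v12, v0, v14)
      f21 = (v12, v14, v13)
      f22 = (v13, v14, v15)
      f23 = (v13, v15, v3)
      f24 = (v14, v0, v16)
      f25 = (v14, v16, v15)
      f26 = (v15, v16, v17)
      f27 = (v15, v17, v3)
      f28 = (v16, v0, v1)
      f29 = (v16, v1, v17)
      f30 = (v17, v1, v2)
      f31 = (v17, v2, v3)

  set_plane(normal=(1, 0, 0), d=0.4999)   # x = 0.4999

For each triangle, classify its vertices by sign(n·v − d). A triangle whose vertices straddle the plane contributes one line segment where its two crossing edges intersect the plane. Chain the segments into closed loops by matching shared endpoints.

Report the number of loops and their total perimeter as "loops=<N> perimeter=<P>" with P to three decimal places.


loops=1 perimeter=11.811

Straddling triangles (12 of 32):
  (v1,v0,v4) [+-+] → (0.4999, 0, -1.88139)–(0.4999, 0.4999, -1.76182)  len=0.5140
  (v2,v5,v3) [++-] → (0.4999, 0.4999, 1.76182)–(0.4999, 0, 1.88139)  len=0.5140
  (v4,v0,v6) [+--] → (0.4999, 0.4999, -1.76182)–(0.4999, 1.6722, -1.085)  len=1.3537
  (v4,v6,v5) [+-+] → (0.4999, 1.6722, -1.085)–(0.4999, 1.6722, -0.268637)  len=0.8164
  (v5,v6,v7) [+--] → (0.4999, 1.6722, -0.268637)–(0.4999, 1.6722, 1.085)  len=1.3536
  (v5,v7,v3) [+--] → (0.4999, 1.6722, 1.085)–(0.4999, 0.4999, 1.76182)  len=1.3537
  (v14,v0,v16) [--+] → (0.4999, -0.4999, -1.76182)–(0.4999, -1.6722, -1.085)  len=1.3537
  (v14,v16,v15) [-+-] → (0.4999, -1.6722, -1.085)–(0.4999, -1.6722, 0.268637)  len=1.3536
  (v15,v16,v17) [-++] → (0.4999, -1.6722, 0.268637)–(0.4999, -1.6722, 1.085)  len=0.8164
  (v15,v17,v3) [-+-] → (0.4999, -1.6722, 1.085)–(0.4999, -0.4999, 1.76182)  len=1.3537
  (v16,v0,v1) [+-+] → (0.4999, -0.4999, -1.76182)–(0.4999, 0, -1.88139)  len=0.5140
  (v17,v2,v3) [++-] → (0.4999, 0, 1.88139)–(0.4999, -0.4999, 1.76182)  len=0.5140

Chained into 1 loop(s):
  loop 1: 12 segments, perimeter = 11.8106
Total perimeter = 11.811


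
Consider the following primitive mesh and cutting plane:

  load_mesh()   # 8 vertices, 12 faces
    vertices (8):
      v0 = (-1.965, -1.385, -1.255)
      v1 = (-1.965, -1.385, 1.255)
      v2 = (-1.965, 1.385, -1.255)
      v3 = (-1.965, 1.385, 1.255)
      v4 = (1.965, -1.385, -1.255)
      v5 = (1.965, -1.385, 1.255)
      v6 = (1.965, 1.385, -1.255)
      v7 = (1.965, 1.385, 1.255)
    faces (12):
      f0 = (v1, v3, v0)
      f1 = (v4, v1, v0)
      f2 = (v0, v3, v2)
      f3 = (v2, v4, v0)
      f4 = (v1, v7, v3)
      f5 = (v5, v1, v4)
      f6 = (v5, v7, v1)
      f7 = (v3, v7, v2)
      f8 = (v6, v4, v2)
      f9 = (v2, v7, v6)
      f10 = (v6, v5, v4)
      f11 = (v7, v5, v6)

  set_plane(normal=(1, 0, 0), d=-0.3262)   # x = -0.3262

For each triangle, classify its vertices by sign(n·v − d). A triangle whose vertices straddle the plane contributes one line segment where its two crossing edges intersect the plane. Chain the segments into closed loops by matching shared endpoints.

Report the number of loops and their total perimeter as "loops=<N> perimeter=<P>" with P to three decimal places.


loops=1 perimeter=10.560

Straddling triangles (8 of 12):
  (v4,v1,v0) [+--] → (-0.3262, -1.385, 0.208336)–(-0.3262, -1.385, -1.255)  len=1.4633
  (v2,v4,v0) [-+-] → (-0.3262, 0.229917, -1.255)–(-0.3262, -1.385, -1.255)  len=1.6149
  (v1,v7,v3) [-+-] → (-0.3262, -0.229917, 1.255)–(-0.3262, 1.385, 1.255)  len=1.6149
  (v5,v1,v4) [+-+] → (-0.3262, -1.385, 1.255)–(-0.3262, -1.385, 0.208336)  len=1.0467
  (v5,v7,v1) [++-] → (-0.3262, -0.229917, 1.255)–(-0.3262, -1.385, 1.255)  len=1.1551
  (v3,v7,v2) [-+-] → (-0.3262, 1.385, 1.255)–(-0.3262, 1.385, -0.208336)  len=1.4633
  (v6,v4,v2) [++-] → (-0.3262, 0.229917, -1.255)–(-0.3262, 1.385, -1.255)  len=1.1551
  (v2,v7,v6) [-++] → (-0.3262, 1.385, -0.208336)–(-0.3262, 1.385, -1.255)  len=1.0467

Chained into 1 loop(s):
  loop 1: 8 segments, perimeter = 10.5600
Total perimeter = 10.560


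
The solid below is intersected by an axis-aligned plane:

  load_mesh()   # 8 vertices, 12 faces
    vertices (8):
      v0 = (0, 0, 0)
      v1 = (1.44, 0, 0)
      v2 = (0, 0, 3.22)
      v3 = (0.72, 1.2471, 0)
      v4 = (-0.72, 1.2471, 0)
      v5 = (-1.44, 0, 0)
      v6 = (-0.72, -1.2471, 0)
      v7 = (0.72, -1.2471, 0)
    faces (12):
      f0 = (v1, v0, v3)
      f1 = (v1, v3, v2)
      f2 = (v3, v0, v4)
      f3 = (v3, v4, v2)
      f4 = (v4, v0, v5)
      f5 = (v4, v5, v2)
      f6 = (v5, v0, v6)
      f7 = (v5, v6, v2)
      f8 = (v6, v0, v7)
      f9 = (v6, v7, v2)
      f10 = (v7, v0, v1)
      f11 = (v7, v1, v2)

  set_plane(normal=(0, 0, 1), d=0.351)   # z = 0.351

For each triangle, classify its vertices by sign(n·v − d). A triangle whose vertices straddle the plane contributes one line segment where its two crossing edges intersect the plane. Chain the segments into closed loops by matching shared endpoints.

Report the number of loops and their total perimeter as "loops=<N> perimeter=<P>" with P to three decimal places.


Straddling triangles (6 of 12):
  (v1,v3,v2) [--+] → (0.641516, 1.11116, 0.351)–(1.28303, 0, 0.351)  len=1.2830
  (v3,v4,v2) [--+] → (-0.641516, 1.11116, 0.351)–(0.641516, 1.11116, 0.351)  len=1.2830
  (v4,v5,v2) [--+] → (-1.28303, 0, 0.351)–(-0.641516, 1.11116, 0.351)  len=1.2830
  (v5,v6,v2) [--+] → (-0.641516, -1.11116, 0.351)–(-1.28303, 0, 0.351)  len=1.2830
  (v6,v7,v2) [--+] → (0.641516, -1.11116, 0.351)–(-0.641516, -1.11116, 0.351)  len=1.2830
  (v7,v1,v2) [--+] → (1.28303, 0, 0.351)–(0.641516, -1.11116, 0.351)  len=1.2830

Chained into 1 loop(s):
  loop 1: 6 segments, perimeter = 7.6983
Total perimeter = 7.698

loops=1 perimeter=7.698


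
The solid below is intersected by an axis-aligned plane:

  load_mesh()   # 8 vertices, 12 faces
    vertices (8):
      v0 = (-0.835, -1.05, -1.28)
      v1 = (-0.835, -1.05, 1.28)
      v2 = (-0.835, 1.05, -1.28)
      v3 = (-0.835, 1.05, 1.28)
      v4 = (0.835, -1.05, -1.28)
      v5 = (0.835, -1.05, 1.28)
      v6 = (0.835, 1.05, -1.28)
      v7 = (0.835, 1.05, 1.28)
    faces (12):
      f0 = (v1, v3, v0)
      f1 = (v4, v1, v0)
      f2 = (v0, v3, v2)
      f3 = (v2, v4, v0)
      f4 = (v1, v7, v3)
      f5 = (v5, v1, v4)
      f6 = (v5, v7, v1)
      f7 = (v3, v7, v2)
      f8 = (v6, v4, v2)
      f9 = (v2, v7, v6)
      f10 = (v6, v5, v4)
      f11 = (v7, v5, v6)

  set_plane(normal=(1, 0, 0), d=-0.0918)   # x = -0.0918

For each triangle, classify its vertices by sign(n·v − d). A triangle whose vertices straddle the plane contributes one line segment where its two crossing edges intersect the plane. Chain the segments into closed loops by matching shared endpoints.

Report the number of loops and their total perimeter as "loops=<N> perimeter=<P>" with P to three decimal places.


Straddling triangles (8 of 12):
  (v4,v1,v0) [+--] → (-0.0918, -1.05, 0.140723)–(-0.0918, -1.05, -1.28)  len=1.4207
  (v2,v4,v0) [-+-] → (-0.0918, 0.115437, -1.28)–(-0.0918, -1.05, -1.28)  len=1.1654
  (v1,v7,v3) [-+-] → (-0.0918, -0.115437, 1.28)–(-0.0918, 1.05, 1.28)  len=1.1654
  (v5,v1,v4) [+-+] → (-0.0918, -1.05, 1.28)–(-0.0918, -1.05, 0.140723)  len=1.1393
  (v5,v7,v1) [++-] → (-0.0918, -0.115437, 1.28)–(-0.0918, -1.05, 1.28)  len=0.9346
  (v3,v7,v2) [-+-] → (-0.0918, 1.05, 1.28)–(-0.0918, 1.05, -0.140723)  len=1.4207
  (v6,v4,v2) [++-] → (-0.0918, 0.115437, -1.28)–(-0.0918, 1.05, -1.28)  len=0.9346
  (v2,v7,v6) [-++] → (-0.0918, 1.05, -0.140723)–(-0.0918, 1.05, -1.28)  len=1.1393

Chained into 1 loop(s):
  loop 1: 8 segments, perimeter = 9.3200
Total perimeter = 9.320

loops=1 perimeter=9.320


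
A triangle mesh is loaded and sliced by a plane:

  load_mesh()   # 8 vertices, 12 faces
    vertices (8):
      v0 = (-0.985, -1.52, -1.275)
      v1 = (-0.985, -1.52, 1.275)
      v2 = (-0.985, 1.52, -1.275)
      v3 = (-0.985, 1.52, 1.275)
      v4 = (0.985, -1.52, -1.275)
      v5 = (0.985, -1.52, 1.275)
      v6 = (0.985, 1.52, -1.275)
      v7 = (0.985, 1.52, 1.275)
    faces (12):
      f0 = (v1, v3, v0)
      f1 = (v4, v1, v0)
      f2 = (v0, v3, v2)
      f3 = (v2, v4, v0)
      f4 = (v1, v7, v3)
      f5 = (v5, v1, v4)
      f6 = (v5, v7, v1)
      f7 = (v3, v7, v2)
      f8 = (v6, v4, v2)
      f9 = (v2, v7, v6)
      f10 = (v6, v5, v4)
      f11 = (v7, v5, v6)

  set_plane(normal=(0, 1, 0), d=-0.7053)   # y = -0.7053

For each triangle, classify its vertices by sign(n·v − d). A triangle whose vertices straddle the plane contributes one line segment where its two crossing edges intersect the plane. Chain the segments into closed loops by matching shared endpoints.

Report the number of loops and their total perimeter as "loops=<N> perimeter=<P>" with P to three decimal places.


loops=1 perimeter=9.040

Straddling triangles (8 of 12):
  (v1,v3,v0) [-+-] → (-0.985, -0.7053, 1.275)–(-0.985, -0.7053, -0.591617)  len=1.8666
  (v0,v3,v2) [-++] → (-0.985, -0.7053, -0.591617)–(-0.985, -0.7053, -1.275)  len=0.6834
  (v2,v4,v0) [+--] → (0.457053, -0.7053, -1.275)–(-0.985, -0.7053, -1.275)  len=1.4421
  (v1,v7,v3) [-++] → (-0.457053, -0.7053, 1.275)–(-0.985, -0.7053, 1.275)  len=0.5279
  (v5,v7,v1) [-+-] → (0.985, -0.7053, 1.275)–(-0.457053, -0.7053, 1.275)  len=1.4421
  (v6,v4,v2) [+-+] → (0.985, -0.7053, -1.275)–(0.457053, -0.7053, -1.275)  len=0.5279
  (v6,v5,v4) [+--] → (0.985, -0.7053, 0.591617)–(0.985, -0.7053, -1.275)  len=1.8666
  (v7,v5,v6) [+-+] → (0.985, -0.7053, 1.275)–(0.985, -0.7053, 0.591617)  len=0.6834

Chained into 1 loop(s):
  loop 1: 8 segments, perimeter = 9.0400
Total perimeter = 9.040


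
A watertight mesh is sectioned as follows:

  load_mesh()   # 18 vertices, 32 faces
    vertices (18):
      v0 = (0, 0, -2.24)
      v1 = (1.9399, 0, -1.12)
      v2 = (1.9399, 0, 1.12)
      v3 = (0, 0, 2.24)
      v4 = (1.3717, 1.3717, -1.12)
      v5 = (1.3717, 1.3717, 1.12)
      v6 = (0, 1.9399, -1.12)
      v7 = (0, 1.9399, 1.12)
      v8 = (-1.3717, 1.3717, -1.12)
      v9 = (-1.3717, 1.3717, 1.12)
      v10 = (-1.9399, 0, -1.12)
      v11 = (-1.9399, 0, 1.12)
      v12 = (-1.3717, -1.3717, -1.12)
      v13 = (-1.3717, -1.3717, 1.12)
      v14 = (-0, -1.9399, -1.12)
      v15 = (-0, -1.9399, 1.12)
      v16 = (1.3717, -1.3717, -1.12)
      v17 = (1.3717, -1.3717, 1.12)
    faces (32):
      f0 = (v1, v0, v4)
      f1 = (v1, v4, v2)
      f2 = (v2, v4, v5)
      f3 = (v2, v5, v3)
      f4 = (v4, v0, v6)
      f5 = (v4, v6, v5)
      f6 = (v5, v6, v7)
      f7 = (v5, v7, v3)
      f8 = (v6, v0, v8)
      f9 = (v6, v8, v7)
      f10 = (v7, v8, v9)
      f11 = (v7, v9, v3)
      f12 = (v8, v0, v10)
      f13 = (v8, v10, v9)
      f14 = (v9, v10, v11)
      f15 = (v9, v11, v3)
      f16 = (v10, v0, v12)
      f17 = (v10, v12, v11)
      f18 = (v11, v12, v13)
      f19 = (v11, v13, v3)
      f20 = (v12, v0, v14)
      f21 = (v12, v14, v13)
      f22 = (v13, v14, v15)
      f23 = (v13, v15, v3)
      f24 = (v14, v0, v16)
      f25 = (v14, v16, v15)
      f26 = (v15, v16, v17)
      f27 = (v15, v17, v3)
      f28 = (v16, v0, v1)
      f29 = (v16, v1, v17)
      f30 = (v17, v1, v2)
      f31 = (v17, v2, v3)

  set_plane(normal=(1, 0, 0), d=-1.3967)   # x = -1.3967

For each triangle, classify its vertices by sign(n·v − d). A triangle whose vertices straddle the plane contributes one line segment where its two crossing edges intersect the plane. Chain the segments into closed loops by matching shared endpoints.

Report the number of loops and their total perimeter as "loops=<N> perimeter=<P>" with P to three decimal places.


Straddling triangles (8 of 32):
  (v8,v0,v10) [++-] → (-1.3967, 0, -1.43362)–(-1.3967, 1.31135, -1.12)  len=1.3483
  (v8,v10,v9) [+-+] → (-1.3967, 1.31135, -1.12)–(-1.3967, 1.31135, 1.02144)  len=2.1414
  (v9,v10,v11) [+--] → (-1.3967, 1.31135, 1.02144)–(-1.3967, 1.31135, 1.12)  len=0.0986
  (v9,v11,v3) [+-+] → (-1.3967, 1.31135, 1.12)–(-1.3967, 0, 1.43362)  len=1.3483
  (v10,v0,v12) [-++] → (-1.3967, 0, -1.43362)–(-1.3967, -1.31135, -1.12)  len=1.3483
  (v10,v12,v11) [-+-] → (-1.3967, -1.31135, -1.12)–(-1.3967, -1.31135, -1.02144)  len=0.0986
  (v11,v12,v13) [-++] → (-1.3967, -1.31135, -1.02144)–(-1.3967, -1.31135, 1.12)  len=2.1414
  (v11,v13,v3) [-++] → (-1.3967, -1.31135, 1.12)–(-1.3967, 0, 1.43362)  len=1.3483

Chained into 1 loop(s):
  loop 1: 8 segments, perimeter = 9.8733
Total perimeter = 9.873

loops=1 perimeter=9.873


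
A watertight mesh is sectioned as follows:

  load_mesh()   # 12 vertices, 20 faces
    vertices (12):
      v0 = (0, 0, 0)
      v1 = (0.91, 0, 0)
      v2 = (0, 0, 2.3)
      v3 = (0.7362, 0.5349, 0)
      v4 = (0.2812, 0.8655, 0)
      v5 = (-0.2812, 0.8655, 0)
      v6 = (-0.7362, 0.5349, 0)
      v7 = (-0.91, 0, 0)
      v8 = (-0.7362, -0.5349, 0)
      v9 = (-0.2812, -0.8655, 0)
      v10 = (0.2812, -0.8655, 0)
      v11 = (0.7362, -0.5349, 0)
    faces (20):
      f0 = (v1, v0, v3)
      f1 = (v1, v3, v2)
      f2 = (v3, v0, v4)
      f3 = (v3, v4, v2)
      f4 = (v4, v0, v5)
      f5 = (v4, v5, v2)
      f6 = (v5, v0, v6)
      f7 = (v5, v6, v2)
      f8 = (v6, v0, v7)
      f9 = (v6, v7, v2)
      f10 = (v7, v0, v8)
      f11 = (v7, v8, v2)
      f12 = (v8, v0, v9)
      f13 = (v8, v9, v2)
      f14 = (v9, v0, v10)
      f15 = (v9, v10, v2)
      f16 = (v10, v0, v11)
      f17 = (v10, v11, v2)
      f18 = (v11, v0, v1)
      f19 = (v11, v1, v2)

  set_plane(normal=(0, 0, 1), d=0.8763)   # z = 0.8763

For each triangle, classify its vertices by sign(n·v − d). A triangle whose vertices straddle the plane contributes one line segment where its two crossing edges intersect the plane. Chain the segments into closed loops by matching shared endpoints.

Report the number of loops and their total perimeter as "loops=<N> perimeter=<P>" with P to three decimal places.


Straddling triangles (10 of 20):
  (v1,v3,v2) [--+] → (0.455708, 0.331103, 0.8763)–(0.56329, 0, 0.8763)  len=0.3481
  (v3,v4,v2) [--+] → (0.174063, 0.535745, 0.8763)–(0.455708, 0.331103, 0.8763)  len=0.3481
  (v4,v5,v2) [--+] → (-0.174063, 0.535745, 0.8763)–(0.174063, 0.535744, 0.8763)  len=0.3481
  (v5,v6,v2) [--+] → (-0.455708, 0.331103, 0.8763)–(-0.174063, 0.535744, 0.8763)  len=0.3481
  (v6,v7,v2) [--+] → (-0.56329, 0, 0.8763)–(-0.455708, 0.331103, 0.8763)  len=0.3481
  (v7,v8,v2) [--+] → (-0.455708, -0.331103, 0.8763)–(-0.56329, 0, 0.8763)  len=0.3481
  (v8,v9,v2) [--+] → (-0.174063, -0.535745, 0.8763)–(-0.455708, -0.331103, 0.8763)  len=0.3481
  (v9,v10,v2) [--+] → (0.174063, -0.535745, 0.8763)–(-0.174063, -0.535744, 0.8763)  len=0.3481
  (v10,v11,v2) [--+] → (0.455708, -0.331103, 0.8763)–(0.174063, -0.535744, 0.8763)  len=0.3481
  (v11,v1,v2) [--+] → (0.56329, 0, 0.8763)–(0.455708, -0.331103, 0.8763)  len=0.3481

Chained into 1 loop(s):
  loop 1: 10 segments, perimeter = 3.4814
Total perimeter = 3.481

loops=1 perimeter=3.481


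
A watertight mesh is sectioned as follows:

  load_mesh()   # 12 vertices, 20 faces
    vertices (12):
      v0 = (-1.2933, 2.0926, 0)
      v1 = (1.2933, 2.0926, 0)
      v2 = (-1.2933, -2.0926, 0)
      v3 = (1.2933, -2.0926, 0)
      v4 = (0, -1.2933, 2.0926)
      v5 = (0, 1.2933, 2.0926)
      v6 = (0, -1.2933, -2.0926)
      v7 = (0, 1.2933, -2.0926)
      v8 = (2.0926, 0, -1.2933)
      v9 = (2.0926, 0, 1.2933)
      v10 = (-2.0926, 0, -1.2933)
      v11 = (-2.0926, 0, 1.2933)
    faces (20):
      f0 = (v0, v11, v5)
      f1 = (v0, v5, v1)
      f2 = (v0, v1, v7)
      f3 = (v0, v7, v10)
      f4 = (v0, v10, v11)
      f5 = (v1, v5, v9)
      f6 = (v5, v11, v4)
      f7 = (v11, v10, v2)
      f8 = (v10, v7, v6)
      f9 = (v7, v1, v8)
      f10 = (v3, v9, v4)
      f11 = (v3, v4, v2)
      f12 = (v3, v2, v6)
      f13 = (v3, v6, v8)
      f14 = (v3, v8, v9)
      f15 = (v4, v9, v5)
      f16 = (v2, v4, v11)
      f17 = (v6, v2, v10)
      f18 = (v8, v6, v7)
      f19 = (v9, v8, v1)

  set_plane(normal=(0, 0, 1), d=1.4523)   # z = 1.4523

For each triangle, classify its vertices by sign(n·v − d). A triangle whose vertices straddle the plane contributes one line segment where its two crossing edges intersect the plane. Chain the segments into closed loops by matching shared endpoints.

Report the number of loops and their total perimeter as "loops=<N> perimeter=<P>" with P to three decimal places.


loops=1 perimeter=9.856

Straddling triangles (8 of 20):
  (v0,v11,v5) [--+] → (-1.67633, 0.257268, 1.4523)–(-0.395728, 1.53787, 1.4523)  len=1.8110
  (v0,v5,v1) [-+-] → (-0.395728, 1.53787, 1.4523)–(0.395728, 1.53787, 1.4523)  len=0.7915
  (v1,v5,v9) [-+-] → (0.395728, 1.53787, 1.4523)–(1.67633, 0.257268, 1.4523)  len=1.8110
  (v5,v11,v4) [+-+] → (-1.67633, 0.257268, 1.4523)–(-1.67633, -0.257268, 1.4523)  len=0.5145
  (v3,v9,v4) [--+] → (1.67633, -0.257268, 1.4523)–(0.395728, -1.53787, 1.4523)  len=1.8110
  (v3,v4,v2) [-+-] → (0.395728, -1.53787, 1.4523)–(-0.395728, -1.53787, 1.4523)  len=0.7915
  (v4,v9,v5) [+-+] → (1.67633, -0.257268, 1.4523)–(1.67633, 0.257268, 1.4523)  len=0.5145
  (v2,v4,v11) [-+-] → (-0.395728, -1.53787, 1.4523)–(-1.67633, -0.257268, 1.4523)  len=1.8110

Chained into 1 loop(s):
  loop 1: 8 segments, perimeter = 9.8562
Total perimeter = 9.856


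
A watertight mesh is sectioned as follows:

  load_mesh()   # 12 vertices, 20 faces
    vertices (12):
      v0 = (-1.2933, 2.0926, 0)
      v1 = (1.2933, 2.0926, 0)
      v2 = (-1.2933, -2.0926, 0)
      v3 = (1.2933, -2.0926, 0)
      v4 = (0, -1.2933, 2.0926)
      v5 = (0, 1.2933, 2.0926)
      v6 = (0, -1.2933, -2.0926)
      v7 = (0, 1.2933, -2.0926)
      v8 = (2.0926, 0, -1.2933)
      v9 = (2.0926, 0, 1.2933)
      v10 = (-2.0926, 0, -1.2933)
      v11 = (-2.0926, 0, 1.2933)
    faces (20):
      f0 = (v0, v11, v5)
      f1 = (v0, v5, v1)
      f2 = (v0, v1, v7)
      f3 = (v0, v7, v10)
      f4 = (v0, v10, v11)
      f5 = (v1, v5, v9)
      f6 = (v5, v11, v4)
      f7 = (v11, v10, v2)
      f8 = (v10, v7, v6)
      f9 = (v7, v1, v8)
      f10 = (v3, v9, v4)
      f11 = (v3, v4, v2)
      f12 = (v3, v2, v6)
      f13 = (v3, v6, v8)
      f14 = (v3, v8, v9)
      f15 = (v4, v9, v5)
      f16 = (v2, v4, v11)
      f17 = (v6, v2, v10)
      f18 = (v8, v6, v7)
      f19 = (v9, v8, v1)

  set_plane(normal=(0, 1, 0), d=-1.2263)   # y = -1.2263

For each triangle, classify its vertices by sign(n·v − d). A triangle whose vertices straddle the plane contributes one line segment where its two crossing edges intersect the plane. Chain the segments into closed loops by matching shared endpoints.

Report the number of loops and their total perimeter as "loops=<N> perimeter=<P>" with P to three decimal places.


Straddling triangles (10 of 20):
  (v5,v11,v4) [++-] → (-0.108408, -1.2263, 2.05119)–(0, -1.2263, 2.0926)  len=0.1160
  (v11,v10,v2) [++-] → (-1.6242, -1.2263, -0.535404)–(-1.6242, -1.2263, 0.535404)  len=1.0708
  (v10,v7,v6) [++-] → (0, -1.2263, -2.0926)–(-0.108408, -1.2263, -2.05119)  len=0.1160
  (v3,v9,v4) [-+-] → (1.6242, -1.2263, 0.535404)–(0.108408, -1.2263, 2.05119)  len=2.1436
  (v3,v6,v8) [--+] → (0.108408, -1.2263, -2.05119)–(1.6242, -1.2263, -0.535404)  len=2.1436
  (v3,v8,v9) [-++] → (1.6242, -1.2263, -0.535404)–(1.6242, -1.2263, 0.535404)  len=1.0708
  (v4,v9,v5) [-++] → (0.108408, -1.2263, 2.05119)–(0, -1.2263, 2.0926)  len=0.1160
  (v2,v4,v11) [--+] → (-0.108408, -1.2263, 2.05119)–(-1.6242, -1.2263, 0.535404)  len=2.1436
  (v6,v2,v10) [--+] → (-1.6242, -1.2263, -0.535404)–(-0.108408, -1.2263, -2.05119)  len=2.1436
  (v8,v6,v7) [+-+] → (0.108408, -1.2263, -2.05119)–(0, -1.2263, -2.0926)  len=0.1160

Chained into 1 loop(s):
  loop 1: 10 segments, perimeter = 11.1804
Total perimeter = 11.180

loops=1 perimeter=11.180


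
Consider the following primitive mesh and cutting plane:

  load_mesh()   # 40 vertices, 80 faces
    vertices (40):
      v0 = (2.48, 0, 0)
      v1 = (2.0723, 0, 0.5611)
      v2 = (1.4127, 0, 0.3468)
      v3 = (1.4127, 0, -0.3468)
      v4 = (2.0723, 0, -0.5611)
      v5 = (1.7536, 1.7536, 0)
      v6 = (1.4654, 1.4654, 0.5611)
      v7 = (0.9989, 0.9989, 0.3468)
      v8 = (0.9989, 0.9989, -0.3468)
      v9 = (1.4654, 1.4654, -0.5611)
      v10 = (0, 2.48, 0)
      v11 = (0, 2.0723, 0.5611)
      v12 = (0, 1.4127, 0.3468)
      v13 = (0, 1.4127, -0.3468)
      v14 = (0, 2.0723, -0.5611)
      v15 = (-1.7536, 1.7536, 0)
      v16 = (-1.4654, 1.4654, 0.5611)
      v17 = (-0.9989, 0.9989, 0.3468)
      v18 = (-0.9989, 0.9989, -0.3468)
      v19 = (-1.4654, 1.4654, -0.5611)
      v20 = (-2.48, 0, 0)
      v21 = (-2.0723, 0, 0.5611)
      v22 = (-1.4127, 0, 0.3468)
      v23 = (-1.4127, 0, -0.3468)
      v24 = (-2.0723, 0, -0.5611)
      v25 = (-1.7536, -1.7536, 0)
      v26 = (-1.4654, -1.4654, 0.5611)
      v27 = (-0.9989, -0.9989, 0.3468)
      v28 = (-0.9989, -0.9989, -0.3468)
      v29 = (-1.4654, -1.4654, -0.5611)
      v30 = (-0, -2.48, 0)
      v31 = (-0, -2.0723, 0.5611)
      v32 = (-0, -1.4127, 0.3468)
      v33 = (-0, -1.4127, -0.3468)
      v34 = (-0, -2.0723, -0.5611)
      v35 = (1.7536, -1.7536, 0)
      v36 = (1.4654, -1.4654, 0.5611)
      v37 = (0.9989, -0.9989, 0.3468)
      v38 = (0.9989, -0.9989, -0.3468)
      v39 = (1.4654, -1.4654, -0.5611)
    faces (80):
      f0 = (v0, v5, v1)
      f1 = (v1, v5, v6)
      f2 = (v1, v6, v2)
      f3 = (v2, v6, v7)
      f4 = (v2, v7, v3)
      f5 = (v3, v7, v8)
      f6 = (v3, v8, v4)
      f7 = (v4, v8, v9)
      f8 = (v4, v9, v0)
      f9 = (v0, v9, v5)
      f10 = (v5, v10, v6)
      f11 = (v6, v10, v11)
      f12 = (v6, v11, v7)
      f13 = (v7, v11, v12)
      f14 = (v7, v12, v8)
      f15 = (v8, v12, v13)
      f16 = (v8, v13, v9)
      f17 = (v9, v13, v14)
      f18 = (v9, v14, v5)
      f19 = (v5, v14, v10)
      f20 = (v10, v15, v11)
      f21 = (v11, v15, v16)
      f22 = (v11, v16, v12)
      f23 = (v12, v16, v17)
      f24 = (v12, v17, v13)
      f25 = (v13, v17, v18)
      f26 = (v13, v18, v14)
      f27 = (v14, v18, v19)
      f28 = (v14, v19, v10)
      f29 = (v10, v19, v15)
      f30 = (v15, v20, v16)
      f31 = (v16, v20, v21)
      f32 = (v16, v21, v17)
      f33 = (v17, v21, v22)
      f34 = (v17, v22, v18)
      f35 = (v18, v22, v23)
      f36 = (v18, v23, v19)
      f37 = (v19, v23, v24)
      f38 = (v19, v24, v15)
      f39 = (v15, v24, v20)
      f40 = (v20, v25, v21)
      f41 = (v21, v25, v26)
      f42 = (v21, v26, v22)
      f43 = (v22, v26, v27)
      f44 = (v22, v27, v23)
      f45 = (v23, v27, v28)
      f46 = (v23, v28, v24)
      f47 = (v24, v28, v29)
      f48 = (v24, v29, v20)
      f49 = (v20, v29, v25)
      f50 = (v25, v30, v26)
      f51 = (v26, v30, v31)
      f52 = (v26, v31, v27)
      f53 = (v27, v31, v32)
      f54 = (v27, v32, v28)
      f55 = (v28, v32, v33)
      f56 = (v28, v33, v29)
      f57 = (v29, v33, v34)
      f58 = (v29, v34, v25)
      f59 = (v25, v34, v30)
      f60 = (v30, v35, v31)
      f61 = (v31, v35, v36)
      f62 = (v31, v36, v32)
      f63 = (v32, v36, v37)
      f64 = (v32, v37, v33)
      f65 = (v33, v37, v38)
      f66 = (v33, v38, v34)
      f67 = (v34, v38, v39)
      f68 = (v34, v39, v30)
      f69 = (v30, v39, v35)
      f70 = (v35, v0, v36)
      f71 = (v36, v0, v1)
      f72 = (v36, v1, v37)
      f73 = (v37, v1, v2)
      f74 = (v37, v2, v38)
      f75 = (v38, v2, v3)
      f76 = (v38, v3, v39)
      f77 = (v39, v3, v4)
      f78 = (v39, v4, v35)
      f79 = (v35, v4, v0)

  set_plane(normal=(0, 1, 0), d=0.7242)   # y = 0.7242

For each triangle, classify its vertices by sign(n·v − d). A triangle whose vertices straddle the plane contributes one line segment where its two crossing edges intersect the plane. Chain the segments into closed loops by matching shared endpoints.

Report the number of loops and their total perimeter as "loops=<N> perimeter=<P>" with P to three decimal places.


Straddling triangles (20 of 80):
  (v0,v5,v1) [-+-] → (2.18001, 0.7242, 0)–(1.94068, 0.7242, 0.329377)  len=0.4071
  (v1,v5,v6) [-++] → (1.94068, 0.7242, 0.329377)–(1.77237, 0.7242, 0.5611)  len=0.2864
  (v1,v6,v2) [-+-] → (1.77237, 0.7242, 0.5611)–(1.43874, 0.7242, 0.452707)  len=0.3508
  (v2,v6,v7) [-++] → (1.43874, 0.7242, 0.452707)–(1.1127, 0.7242, 0.3468)  len=0.3428
  (v2,v7,v3) [-+-] → (1.1127, 0.7242, 0.3468)–(1.1127, 0.7242, 0.156058)  len=0.1907
  (v3,v7,v8) [-++] → (1.1127, 0.7242, 0.156058)–(1.1127, 0.7242, -0.3468)  len=0.5029
  (v3,v8,v4) [-+-] → (1.1127, 0.7242, -0.3468)–(1.29409, 0.7242, -0.405733)  len=0.1907
  (v4,v8,v9) [-++] → (1.29409, 0.7242, -0.405733)–(1.77237, 0.7242, -0.5611)  len=0.5029
  (v4,v9,v0) [-+-] → (1.77237, 0.7242, -0.5611)–(1.97859, 0.7242, -0.277295)  len=0.3508
  (v0,v9,v5) [-++] → (1.97859, 0.7242, -0.277295)–(2.18001, 0.7242, 0)  len=0.3427
  (v15,v20,v16) [+-+] → (-2.18001, 0.7242, 0)–(-1.97859, 0.7242, 0.277295)  len=0.3427
  (v16,v20,v21) [+--] → (-1.97859, 0.7242, 0.277295)–(-1.77237, 0.7242, 0.5611)  len=0.3508
  (v16,v21,v17) [+-+] → (-1.77237, 0.7242, 0.5611)–(-1.29409, 0.7242, 0.405733)  len=0.5029
  (v17,v21,v22) [+--] → (-1.29409, 0.7242, 0.405733)–(-1.1127, 0.7242, 0.3468)  len=0.1907
  (v17,v22,v18) [+-+] → (-1.1127, 0.7242, 0.3468)–(-1.1127, 0.7242, -0.156058)  len=0.5029
  (v18,v22,v23) [+--] → (-1.1127, 0.7242, -0.156058)–(-1.1127, 0.7242, -0.3468)  len=0.1907
  (v18,v23,v19) [+-+] → (-1.1127, 0.7242, -0.3468)–(-1.43874, 0.7242, -0.452707)  len=0.3428
  (v19,v23,v24) [+--] → (-1.43874, 0.7242, -0.452707)–(-1.77237, 0.7242, -0.5611)  len=0.3508
  (v19,v24,v15) [+-+] → (-1.77237, 0.7242, -0.5611)–(-1.94068, 0.7242, -0.329377)  len=0.2864
  (v15,v24,v20) [+--] → (-1.94068, 0.7242, -0.329377)–(-2.18001, 0.7242, 0)  len=0.4071

Chained into 2 loop(s):
  loop 1: 10 segments, perimeter = 3.4679
  loop 2: 10 segments, perimeter = 3.4679
Total perimeter = 6.936

loops=2 perimeter=6.936


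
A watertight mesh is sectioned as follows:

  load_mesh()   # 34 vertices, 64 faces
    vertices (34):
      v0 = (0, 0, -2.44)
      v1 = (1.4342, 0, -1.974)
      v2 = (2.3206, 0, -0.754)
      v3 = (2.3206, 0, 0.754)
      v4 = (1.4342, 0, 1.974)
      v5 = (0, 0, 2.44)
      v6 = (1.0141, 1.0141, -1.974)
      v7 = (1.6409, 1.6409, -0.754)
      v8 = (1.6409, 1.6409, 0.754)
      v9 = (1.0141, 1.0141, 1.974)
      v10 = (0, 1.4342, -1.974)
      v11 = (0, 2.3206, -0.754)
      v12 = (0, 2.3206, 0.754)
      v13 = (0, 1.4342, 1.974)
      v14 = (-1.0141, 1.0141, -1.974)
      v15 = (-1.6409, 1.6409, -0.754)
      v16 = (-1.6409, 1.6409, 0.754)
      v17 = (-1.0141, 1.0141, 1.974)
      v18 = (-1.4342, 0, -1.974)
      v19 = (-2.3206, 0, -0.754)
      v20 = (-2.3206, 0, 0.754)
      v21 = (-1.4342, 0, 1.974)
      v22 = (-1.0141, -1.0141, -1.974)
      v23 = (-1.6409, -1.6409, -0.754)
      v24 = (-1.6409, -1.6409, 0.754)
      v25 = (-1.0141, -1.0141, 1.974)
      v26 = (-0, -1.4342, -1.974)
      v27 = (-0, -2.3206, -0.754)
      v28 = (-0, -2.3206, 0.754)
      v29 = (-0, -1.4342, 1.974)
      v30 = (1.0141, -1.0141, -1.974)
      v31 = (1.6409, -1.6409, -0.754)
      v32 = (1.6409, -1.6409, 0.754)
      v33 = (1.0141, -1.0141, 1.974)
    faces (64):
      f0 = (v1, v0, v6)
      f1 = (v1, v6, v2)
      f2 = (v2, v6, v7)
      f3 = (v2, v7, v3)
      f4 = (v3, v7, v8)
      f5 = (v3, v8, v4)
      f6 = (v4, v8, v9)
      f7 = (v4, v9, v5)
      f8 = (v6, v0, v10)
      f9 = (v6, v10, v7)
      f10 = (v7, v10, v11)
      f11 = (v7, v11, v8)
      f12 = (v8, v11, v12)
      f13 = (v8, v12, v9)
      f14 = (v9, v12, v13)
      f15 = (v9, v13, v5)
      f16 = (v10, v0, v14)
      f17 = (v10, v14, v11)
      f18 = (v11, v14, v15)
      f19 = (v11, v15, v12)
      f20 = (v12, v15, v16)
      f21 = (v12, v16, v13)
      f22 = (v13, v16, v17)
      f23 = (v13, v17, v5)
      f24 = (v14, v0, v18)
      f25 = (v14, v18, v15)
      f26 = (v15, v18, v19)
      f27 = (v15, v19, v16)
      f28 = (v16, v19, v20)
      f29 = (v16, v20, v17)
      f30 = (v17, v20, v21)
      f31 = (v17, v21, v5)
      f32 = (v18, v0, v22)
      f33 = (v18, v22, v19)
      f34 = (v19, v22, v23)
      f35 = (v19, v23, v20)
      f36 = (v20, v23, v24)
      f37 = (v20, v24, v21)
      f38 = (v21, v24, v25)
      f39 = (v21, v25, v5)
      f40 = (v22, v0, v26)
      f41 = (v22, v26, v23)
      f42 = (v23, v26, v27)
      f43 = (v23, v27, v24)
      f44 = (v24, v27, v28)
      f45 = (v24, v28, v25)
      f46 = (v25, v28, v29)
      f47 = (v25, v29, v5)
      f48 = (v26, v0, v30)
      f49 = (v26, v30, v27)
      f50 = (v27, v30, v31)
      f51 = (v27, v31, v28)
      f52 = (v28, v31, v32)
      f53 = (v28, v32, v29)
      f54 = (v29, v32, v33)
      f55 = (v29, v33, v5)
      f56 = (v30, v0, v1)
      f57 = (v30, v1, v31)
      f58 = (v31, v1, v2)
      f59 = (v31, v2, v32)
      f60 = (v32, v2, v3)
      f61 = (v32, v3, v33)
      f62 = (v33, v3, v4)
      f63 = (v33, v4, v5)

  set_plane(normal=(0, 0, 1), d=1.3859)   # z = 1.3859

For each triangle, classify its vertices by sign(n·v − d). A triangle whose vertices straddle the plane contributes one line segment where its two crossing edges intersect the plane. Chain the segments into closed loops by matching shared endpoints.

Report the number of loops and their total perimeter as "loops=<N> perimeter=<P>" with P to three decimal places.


loops=1 perimeter=11.398

Straddling triangles (16 of 64):
  (v3,v8,v4) [--+] → (1.53384, 0.790995, 1.3859)–(1.86149, 0, 1.3859)  len=0.8562
  (v4,v8,v9) [+-+] → (1.53384, 0.790995, 1.3859)–(1.31625, 1.31625, 1.3859)  len=0.5685
  (v8,v12,v9) [--+] → (0.525254, 1.6439, 1.3859)–(1.31625, 1.31625, 1.3859)  len=0.8562
  (v9,v12,v13) [+-+] → (0.525254, 1.6439, 1.3859)–(0, 1.86149, 1.3859)  len=0.5685
  (v12,v16,v13) [--+] → (-0.790995, 1.53384, 1.3859)–(0, 1.86149, 1.3859)  len=0.8562
  (v13,v16,v17) [+-+] → (-0.790995, 1.53384, 1.3859)–(-1.31625, 1.31625, 1.3859)  len=0.5685
  (v16,v20,v17) [--+] → (-1.6439, 0.525254, 1.3859)–(-1.31625, 1.31625, 1.3859)  len=0.8562
  (v17,v20,v21) [+-+] → (-1.6439, 0.525254, 1.3859)–(-1.86149, 0, 1.3859)  len=0.5685
  (v20,v24,v21) [--+] → (-1.53384, -0.790995, 1.3859)–(-1.86149, 0, 1.3859)  len=0.8562
  (v21,v24,v25) [+-+] → (-1.53384, -0.790995, 1.3859)–(-1.31625, -1.31625, 1.3859)  len=0.5685
  (v24,v28,v25) [--+] → (-0.525254, -1.6439, 1.3859)–(-1.31625, -1.31625, 1.3859)  len=0.8562
  (v25,v28,v29) [+-+] → (-0.525254, -1.6439, 1.3859)–(0, -1.86149, 1.3859)  len=0.5685
  (v28,v32,v29) [--+] → (0.790995, -1.53384, 1.3859)–(0, -1.86149, 1.3859)  len=0.8562
  (v29,v32,v33) [+-+] → (0.790995, -1.53384, 1.3859)–(1.31625, -1.31625, 1.3859)  len=0.5685
  (v32,v3,v33) [--+] → (1.6439, -0.525254, 1.3859)–(1.31625, -1.31625, 1.3859)  len=0.8562
  (v33,v3,v4) [+-+] → (1.6439, -0.525254, 1.3859)–(1.86149, 0, 1.3859)  len=0.5685

Chained into 1 loop(s):
  loop 1: 16 segments, perimeter = 11.3977
Total perimeter = 11.398


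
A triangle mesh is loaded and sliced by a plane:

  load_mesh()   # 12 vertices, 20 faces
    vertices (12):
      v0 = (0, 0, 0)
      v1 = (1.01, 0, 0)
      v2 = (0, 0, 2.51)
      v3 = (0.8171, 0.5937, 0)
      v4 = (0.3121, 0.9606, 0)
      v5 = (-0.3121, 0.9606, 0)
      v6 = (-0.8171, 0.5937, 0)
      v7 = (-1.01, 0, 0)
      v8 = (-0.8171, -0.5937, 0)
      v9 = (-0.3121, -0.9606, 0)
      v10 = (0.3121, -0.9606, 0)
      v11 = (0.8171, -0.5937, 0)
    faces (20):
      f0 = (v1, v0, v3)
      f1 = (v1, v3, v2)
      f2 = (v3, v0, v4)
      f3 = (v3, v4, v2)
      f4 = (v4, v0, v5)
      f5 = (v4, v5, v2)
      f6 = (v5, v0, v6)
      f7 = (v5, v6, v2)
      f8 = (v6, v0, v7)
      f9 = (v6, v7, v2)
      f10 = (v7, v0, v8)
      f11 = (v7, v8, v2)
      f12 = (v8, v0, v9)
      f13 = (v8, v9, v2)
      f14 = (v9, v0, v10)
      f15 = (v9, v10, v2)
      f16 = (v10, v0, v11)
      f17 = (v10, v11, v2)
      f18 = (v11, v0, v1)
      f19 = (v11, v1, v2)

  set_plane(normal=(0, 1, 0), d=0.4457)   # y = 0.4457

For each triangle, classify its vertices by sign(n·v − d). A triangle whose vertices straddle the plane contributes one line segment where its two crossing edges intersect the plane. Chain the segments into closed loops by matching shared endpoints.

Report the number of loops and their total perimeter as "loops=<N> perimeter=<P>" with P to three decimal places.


Straddling triangles (10 of 20):
  (v1,v0,v3) [--+] → (0.61341, 0.4457, 0)–(0.865187, 0.4457, 0)  len=0.2518
  (v1,v3,v2) [-+-] → (0.865187, 0.4457, 0)–(0.61341, 0.4457, 0.625703)  len=0.6745
  (v3,v0,v4) [+-+] → (0.61341, 0.4457, 0)–(0.144808, 0.4457, 0)  len=0.4686
  (v3,v4,v2) [++-] → (0.144808, 0.4457, 1.34541)–(0.61341, 0.4457, 0.625703)  len=0.8588
  (v4,v0,v5) [+-+] → (0.144808, 0.4457, 0)–(-0.144808, 0.4457, 0)  len=0.2896
  (v4,v5,v2) [++-] → (-0.144808, 0.4457, 1.34541)–(0.144808, 0.4457, 1.34541)  len=0.2896
  (v5,v0,v6) [+-+] → (-0.144808, 0.4457, 0)–(-0.61341, 0.4457, 0)  len=0.4686
  (v5,v6,v2) [++-] → (-0.61341, 0.4457, 0.625703)–(-0.144808, 0.4457, 1.34541)  len=0.8588
  (v6,v0,v7) [+--] → (-0.61341, 0.4457, 0)–(-0.865187, 0.4457, 0)  len=0.2518
  (v6,v7,v2) [+--] → (-0.865187, 0.4457, 0)–(-0.61341, 0.4457, 0.625703)  len=0.6745

Chained into 1 loop(s):
  loop 1: 10 segments, perimeter = 5.0865
Total perimeter = 5.087

loops=1 perimeter=5.087


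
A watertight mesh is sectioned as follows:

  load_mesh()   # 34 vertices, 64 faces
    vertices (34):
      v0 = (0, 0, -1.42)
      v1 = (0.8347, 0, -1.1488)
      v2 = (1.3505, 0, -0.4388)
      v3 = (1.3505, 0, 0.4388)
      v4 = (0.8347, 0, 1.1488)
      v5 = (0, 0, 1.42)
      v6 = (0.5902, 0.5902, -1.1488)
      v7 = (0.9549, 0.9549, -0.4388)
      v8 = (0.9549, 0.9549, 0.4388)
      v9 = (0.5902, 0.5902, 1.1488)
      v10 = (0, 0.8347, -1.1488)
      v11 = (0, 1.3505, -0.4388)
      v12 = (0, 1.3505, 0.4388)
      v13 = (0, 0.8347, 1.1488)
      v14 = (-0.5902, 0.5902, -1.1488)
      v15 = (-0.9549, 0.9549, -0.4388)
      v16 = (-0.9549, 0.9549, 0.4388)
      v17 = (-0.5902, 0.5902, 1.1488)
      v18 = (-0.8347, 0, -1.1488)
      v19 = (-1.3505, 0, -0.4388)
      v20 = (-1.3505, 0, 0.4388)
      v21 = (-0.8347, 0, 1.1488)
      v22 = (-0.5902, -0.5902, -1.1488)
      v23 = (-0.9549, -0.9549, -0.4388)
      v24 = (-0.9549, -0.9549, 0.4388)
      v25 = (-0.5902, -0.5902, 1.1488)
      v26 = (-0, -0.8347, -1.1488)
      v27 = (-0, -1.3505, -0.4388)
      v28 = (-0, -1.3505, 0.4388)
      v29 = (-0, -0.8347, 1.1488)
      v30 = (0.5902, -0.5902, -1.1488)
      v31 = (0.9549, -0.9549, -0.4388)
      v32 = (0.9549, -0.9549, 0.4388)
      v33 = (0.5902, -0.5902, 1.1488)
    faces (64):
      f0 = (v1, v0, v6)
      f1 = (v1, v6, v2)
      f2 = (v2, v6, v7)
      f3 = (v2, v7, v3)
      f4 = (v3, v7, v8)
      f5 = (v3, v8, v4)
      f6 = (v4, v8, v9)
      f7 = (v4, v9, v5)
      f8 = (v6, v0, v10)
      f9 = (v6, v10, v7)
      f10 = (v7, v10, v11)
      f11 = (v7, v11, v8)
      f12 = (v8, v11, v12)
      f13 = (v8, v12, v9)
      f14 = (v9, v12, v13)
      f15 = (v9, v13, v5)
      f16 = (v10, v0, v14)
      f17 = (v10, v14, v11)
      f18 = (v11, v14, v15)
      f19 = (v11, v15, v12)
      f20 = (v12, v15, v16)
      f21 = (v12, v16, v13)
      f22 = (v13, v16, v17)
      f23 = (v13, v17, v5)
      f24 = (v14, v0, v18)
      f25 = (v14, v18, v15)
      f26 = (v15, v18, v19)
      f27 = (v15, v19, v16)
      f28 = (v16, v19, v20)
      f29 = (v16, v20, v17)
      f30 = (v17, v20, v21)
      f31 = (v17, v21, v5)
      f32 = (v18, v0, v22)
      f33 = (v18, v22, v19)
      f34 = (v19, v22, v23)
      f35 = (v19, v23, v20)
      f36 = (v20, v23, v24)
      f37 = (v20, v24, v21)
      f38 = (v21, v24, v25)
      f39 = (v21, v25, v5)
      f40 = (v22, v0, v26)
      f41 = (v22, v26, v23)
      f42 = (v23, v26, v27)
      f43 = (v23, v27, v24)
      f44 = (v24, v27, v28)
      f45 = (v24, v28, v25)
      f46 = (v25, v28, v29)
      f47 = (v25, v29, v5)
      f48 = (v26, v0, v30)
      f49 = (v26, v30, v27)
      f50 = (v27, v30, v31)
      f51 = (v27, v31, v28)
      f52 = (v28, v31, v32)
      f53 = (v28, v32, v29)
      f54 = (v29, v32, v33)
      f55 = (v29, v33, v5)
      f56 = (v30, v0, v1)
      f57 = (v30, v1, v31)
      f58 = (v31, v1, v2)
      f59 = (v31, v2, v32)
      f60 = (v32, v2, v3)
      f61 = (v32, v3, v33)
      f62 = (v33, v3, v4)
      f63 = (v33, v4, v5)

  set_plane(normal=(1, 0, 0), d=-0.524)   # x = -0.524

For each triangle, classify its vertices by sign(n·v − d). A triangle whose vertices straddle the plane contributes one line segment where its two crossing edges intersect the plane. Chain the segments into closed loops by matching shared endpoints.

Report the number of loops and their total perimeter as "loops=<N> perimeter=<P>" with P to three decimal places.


Straddling triangles (20 of 64):
  (v10,v0,v14) [++-] → (-0.524, 0.524, -1.17922)–(-0.524, 0.617624, -1.1488)  len=0.0984
  (v10,v14,v11) [+-+] → (-0.524, 0.617624, -1.1488)–(-0.524, 0.675479, -1.06916)  len=0.0984
  (v11,v14,v15) [+--] → (-0.524, 0.675479, -1.06916)–(-0.524, 1.13342, -0.4388)  len=0.7791
  (v11,v15,v12) [+-+] → (-0.524, 1.13342, -0.4388)–(-0.524, 1.13342, -0.0427817)  len=0.3960
  (v12,v15,v16) [+--] → (-0.524, 1.13342, -0.0427817)–(-0.524, 1.13342, 0.4388)  len=0.4816
  (v12,v16,v13) [+-+] → (-0.524, 1.13342, 0.4388)–(-0.524, 0.90066, 0.759189)  len=0.3960
  (v13,v16,v17) [+--] → (-0.524, 0.90066, 0.759189)–(-0.524, 0.617624, 1.1488)  len=0.4816
  (v13,v17,v5) [+-+] → (-0.524, 0.617624, 1.1488)–(-0.524, 0.524, 1.17922)  len=0.0984
  (v14,v0,v18) [-+-] → (-0.524, 0.524, -1.17922)–(-0.524, 0, -1.24975)  len=0.5287
  (v17,v21,v5) [--+] → (-0.524, 0, 1.24975)–(-0.524, 0.524, 1.17922)  len=0.5287
  (v18,v0,v22) [-+-] → (-0.524, 0, -1.24975)–(-0.524, -0.524, -1.17922)  len=0.5287
  (v21,v25,v5) [--+] → (-0.524, -0.524, 1.17922)–(-0.524, 0, 1.24975)  len=0.5287
  (v22,v0,v26) [-++] → (-0.524, -0.524, -1.17922)–(-0.524, -0.617624, -1.1488)  len=0.0984
  (v22,v26,v23) [-+-] → (-0.524, -0.617624, -1.1488)–(-0.524, -0.90066, -0.759189)  len=0.4816
  (v23,v26,v27) [-++] → (-0.524, -0.90066, -0.759189)–(-0.524, -1.13342, -0.4388)  len=0.3960
  (v23,v27,v24) [-+-] → (-0.524, -1.13342, -0.4388)–(-0.524, -1.13342, 0.0427817)  len=0.4816
  (v24,v27,v28) [-++] → (-0.524, -1.13342, 0.0427817)–(-0.524, -1.13342, 0.4388)  len=0.3960
  (v24,v28,v25) [-+-] → (-0.524, -1.13342, 0.4388)–(-0.524, -0.675479, 1.06916)  len=0.7791
  (v25,v28,v29) [-++] → (-0.524, -0.675479, 1.06916)–(-0.524, -0.617624, 1.1488)  len=0.0984
  (v25,v29,v5) [-++] → (-0.524, -0.617624, 1.1488)–(-0.524, -0.524, 1.17922)  len=0.0984

Chained into 1 loop(s):
  loop 1: 20 segments, perimeter = 7.7742
Total perimeter = 7.774

loops=1 perimeter=7.774
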